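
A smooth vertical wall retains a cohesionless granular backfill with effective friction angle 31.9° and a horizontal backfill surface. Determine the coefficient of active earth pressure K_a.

0.309

K_a = (1 − sin φ)/(1 + sin φ) = (1 − sin 31.9°)/(1 + sin 31.9°) = 0.3085.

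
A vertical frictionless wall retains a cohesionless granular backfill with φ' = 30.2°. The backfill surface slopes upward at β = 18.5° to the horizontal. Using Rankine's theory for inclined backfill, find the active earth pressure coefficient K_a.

0.395

K_a = cos β · (cos β − √(cos²β − cos²φ)) / (cos β + √(cos²β − cos²φ)).
cos β = 0.9483, cos φ = 0.8643, √(cos²β − cos²φ) = 0.3903.
K_a = 0.9483 × (0.9483 − 0.3903)/(0.9483 + 0.3903) = 0.3953.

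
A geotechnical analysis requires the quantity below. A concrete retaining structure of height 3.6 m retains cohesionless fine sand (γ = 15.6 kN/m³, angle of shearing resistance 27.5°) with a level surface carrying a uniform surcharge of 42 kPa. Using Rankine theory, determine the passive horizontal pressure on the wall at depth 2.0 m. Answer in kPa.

199 kPa

K_p = (1 + sin φ)/(1 − sin φ) = 2.716.
σ_v = γz + q = 15.6 × 2.0 + 42 = 73.20 kPa.
σ_h = K_p σ_v = 2.716 × 73.20 = 198.8 kPa.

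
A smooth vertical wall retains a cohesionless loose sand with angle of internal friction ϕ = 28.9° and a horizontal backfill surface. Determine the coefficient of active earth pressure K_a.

K_a = (1 − sin φ)/(1 + sin φ) = (1 − sin 28.9°)/(1 + sin 28.9°) = 0.3484.

0.348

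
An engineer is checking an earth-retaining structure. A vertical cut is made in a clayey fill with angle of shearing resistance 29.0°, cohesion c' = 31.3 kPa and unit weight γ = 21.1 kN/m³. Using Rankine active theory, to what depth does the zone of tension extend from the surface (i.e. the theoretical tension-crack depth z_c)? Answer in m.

K_a = tan²(45° − 29.0°/2) = 0.3470; √K_a = 0.5890.
The active pressure is zero where K_a γ z = 2c√K_a, so z_c = 2c/(γ√K_a) = 2×31.3/(21.1×0.5890) = 5.037 m.

5.04 m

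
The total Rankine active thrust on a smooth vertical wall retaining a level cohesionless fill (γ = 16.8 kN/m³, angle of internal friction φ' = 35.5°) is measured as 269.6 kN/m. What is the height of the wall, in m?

11.0 m

K_a = 0.2653. P_a = ½ K_a γ H² ⇒ H = √(2P_a/(K_a γ)).
H = √(2×269.6/(0.2653×16.8)) = 11.00 m.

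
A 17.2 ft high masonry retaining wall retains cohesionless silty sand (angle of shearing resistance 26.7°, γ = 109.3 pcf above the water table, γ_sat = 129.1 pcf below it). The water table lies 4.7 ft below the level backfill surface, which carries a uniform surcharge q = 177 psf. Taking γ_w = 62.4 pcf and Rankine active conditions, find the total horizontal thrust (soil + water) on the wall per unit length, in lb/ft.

10900 lb/ft

K_a = tan²(45° − φ/2) = 0.3800.
γ' = 129.1 − 62.4 = 66.70 pcf. h₂ = H − d_w = 12.5 ft.
σ'_h: at surface K_a·q = 67.25; at WT K_a(q+γd_w) = 262.4; at base K_a(q+γd_w+γ'h₂) = 579.2 psf.
P₁ = ½(67.25+262.4)×4.7 = 774.8; P₂ = ½(262.4+579.2)×12.5 = 5260; P_w = ½γ_w h₂² = 4875.
Total = 774.8+5260+4875 = 10910 lb/ft.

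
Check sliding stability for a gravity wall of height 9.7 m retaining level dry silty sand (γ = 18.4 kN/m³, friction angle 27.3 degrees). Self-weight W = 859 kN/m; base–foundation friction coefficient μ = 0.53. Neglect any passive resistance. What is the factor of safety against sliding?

K_a = tan²(45° − 27.3°/2) = 0.3711.
P_a = ½K_aγH² = 0.5×0.3711×18.4×9.7² = 321.3 kN/m, acting at H/3 = 3.233 m above the base.
FS_sliding = μW / P_a = 0.53×859 / 321.3 = 1.417.

1.42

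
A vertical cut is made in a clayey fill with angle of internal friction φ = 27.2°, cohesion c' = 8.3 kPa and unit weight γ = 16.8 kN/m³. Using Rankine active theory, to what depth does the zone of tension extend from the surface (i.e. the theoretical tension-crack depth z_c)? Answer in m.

1.62 m

K_a = tan²(45° − 27.2°/2) = 0.3726; √K_a = 0.6104.
The active pressure is zero where K_a γ z = 2c√K_a, so z_c = 2c/(γ√K_a) = 2×8.3/(16.8×0.6104) = 1.619 m.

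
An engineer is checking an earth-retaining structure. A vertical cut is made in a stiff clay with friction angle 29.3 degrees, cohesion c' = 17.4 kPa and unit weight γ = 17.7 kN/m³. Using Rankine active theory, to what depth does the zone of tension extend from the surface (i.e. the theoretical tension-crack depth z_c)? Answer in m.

K_a = tan²(45° − 29.3°/2) = 0.3428; √K_a = 0.5855.
The active pressure is zero where K_a γ z = 2c√K_a, so z_c = 2c/(γ√K_a) = 2×17.4/(17.7×0.5855) = 3.358 m.

3.36 m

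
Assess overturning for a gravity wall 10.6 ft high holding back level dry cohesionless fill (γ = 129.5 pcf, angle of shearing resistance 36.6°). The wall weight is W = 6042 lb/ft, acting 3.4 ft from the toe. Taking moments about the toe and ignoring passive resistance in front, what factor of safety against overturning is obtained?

K_a = tan²(45° − 36.6°/2) = 0.2530.
P_a = ½K_aγH² = 0.5×0.2530×129.5×10.6² = 1840 lb/ft, acting at H/3 = 3.533 ft above the base.
Overturning moment M_o = P_a × H/3 = 1840 × 3.533 = 6503.
Resisting moment M_r = W × 3.4 = 6042 × 3.4 = 20540.
FS_overturning = M_r/M_o = 20540/6503 = 3.159.

3.16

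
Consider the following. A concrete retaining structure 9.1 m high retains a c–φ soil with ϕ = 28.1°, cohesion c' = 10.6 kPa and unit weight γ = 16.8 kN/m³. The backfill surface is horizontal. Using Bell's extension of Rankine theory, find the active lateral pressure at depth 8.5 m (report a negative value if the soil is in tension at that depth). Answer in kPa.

38.6 kPa

K_a = (1 − sin φ)/(1 + sin φ) = 0.3596.
σ_a = K_a γ z − 2c√K_a = 0.3596×16.8×8.5 − 2×10.6×0.5997 = 38.64 kPa.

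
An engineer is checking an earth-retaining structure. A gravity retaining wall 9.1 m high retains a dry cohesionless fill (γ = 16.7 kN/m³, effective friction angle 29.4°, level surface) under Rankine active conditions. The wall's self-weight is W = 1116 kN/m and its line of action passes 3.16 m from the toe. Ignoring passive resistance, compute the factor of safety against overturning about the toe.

K_a = tan²(45° − 29.4°/2) = 0.3415.
P_a = ½K_aγH² = 0.5×0.3415×16.7×9.1² = 236.1 kN/m, acting at H/3 = 3.033 m above the base.
Overturning moment M_o = P_a × H/3 = 236.1 × 3.033 = 716.2.
Resisting moment M_r = W × 3.16 = 1116 × 3.16 = 3527.
FS_overturning = M_r/M_o = 3527/716.2 = 4.924.

4.92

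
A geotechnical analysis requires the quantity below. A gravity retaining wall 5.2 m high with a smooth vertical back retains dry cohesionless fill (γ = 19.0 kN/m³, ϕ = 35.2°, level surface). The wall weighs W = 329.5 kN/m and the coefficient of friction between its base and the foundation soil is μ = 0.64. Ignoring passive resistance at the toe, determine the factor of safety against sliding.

3.06

K_a = tan²(45° − 35.2°/2) = 0.2687.
P_a = ½K_aγH² = 0.5×0.2687×19.0×5.2² = 69.02 kN/m, acting at H/3 = 1.733 m above the base.
FS_sliding = μW / P_a = 0.64×329.5 / 69.02 = 3.055.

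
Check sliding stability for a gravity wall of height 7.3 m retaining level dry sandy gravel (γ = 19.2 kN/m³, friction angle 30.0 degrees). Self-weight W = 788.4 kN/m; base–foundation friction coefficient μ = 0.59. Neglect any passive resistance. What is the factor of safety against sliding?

K_a = tan²(45° − 30.0°/2) = 0.3333.
P_a = ½K_aγH² = 0.5×0.3333×19.2×7.3² = 170.5 kN/m, acting at H/3 = 2.433 m above the base.
FS_sliding = μW / P_a = 0.59×788.4 / 170.5 = 2.728.

2.73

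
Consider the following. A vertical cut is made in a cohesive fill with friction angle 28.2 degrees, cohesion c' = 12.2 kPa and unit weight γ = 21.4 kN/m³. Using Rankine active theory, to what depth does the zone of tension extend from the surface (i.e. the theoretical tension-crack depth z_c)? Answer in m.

1.91 m

K_a = tan²(45° − 28.2°/2) = 0.3582; √K_a = 0.5985.
The active pressure is zero where K_a γ z = 2c√K_a, so z_c = 2c/(γ√K_a) = 2×12.2/(21.4×0.5985) = 1.905 m.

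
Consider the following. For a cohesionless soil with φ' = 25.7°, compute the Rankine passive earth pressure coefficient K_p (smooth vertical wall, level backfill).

2.53

K_p = (1 + sin φ)/(1 − sin φ) = tan²(45° + 25.7°/2) = 2.531.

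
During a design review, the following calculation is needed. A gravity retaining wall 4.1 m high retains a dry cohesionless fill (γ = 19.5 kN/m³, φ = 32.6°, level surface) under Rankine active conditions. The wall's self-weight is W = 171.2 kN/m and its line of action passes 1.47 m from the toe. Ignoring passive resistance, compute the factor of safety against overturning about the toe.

3.75

K_a = tan²(45° − 32.6°/2) = 0.2997.
P_a = ½K_aγH² = 0.5×0.2997×19.5×4.1² = 49.13 kN/m, acting at H/3 = 1.367 m above the base.
Overturning moment M_o = P_a × H/3 = 49.13 × 1.367 = 67.14.
Resisting moment M_r = W × 1.47 = 171.2 × 1.47 = 251.7.
FS_overturning = M_r/M_o = 251.7/67.14 = 3.748.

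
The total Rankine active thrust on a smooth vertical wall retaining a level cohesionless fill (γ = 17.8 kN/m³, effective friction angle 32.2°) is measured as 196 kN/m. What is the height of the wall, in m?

K_a = 0.3047. P_a = ½ K_a γ H² ⇒ H = √(2P_a/(K_a γ)).
H = √(2×196/(0.3047×17.8)) = 8.501 m.

8.50 m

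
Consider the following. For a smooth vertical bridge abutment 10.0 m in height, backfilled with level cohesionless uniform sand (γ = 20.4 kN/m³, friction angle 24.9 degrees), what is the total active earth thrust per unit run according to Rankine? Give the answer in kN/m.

416 kN/m

K_a = tan²(45° − φ/2) = 0.4074.
P_a = ½ K_a γ H² = 0.5 × 0.4074 × 20.4 × 10.0² = 415.6 kN/m.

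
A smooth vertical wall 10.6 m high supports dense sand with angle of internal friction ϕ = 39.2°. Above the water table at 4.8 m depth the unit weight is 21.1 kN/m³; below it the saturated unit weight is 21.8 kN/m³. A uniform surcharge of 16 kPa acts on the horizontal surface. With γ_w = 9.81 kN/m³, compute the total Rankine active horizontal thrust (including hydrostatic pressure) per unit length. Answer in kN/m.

436 kN/m

K_a = tan²(45° − φ/2) = 0.2255.
γ' = 21.8 − 9.81 = 11.99 kN/m³. h₂ = H − d_w = 5.8 m.
σ'_h: at surface K_a·q = 3.607; at WT K_a(q+γd_w) = 26.44; at base K_a(q+γd_w+γ'h₂) = 42.12 kPa.
P₁ = ½(3.607+26.44)×4.8 = 72.12; P₂ = ½(26.44+42.12)×5.8 = 198.8; P_w = ½γ_w h₂² = 165.0.
Total = 72.12+198.8+165.0 = 436.0 kN/m.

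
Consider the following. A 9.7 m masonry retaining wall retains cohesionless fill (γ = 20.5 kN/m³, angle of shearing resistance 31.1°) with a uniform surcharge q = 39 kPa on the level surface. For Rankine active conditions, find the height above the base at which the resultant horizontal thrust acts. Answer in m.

K_a = 0.3188.
Triangular part P₁ = ½K_aγH² = 307.5 at H/3 = 3.233 m; rectangular part P₂ = K_a q H = 120.6 at H/2 = 4.850 m.
ȳ = (P₁·3.233 + P₂·4.850)/(P₁+P₂) = 3.689 m.

3.69 m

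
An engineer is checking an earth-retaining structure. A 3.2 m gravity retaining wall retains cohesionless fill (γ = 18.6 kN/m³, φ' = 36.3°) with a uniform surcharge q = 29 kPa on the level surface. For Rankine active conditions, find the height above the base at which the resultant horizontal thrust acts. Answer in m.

1.33 m

K_a = 0.2563.
Triangular part P₁ = ½K_aγH² = 24.41 at H/3 = 1.067 m; rectangular part P₂ = K_a q H = 23.78 at H/2 = 1.600 m.
ȳ = (P₁·1.067 + P₂·1.600)/(P₁+P₂) = 1.330 m.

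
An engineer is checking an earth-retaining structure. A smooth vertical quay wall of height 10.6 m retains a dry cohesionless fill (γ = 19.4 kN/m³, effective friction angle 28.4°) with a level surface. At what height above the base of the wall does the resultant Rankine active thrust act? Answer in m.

3.53 m

K_a = 0.3554.
The pressure distribution is triangular, so the resultant acts at H/3 above the base = 10.6/3 = 3.533 m.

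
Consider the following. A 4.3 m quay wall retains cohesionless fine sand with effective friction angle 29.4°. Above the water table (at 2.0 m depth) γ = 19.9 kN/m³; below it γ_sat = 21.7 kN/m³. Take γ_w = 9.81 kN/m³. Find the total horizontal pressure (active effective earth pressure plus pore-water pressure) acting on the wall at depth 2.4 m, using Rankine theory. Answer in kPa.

19.1 kPa

K_a = (1 − sin φ)/(1 + sin φ) = 0.3415.
γ' = 21.7 − 9.81 = 11.89 kN/m³.
Effective vertical stress at 2.4 m: σ'_v = 19.9×2.0 + 11.89×0.400 = 44.56 kPa.
σ'_h = K_a σ'_v = 0.3415 × 44.56 = 15.21 kPa; u = γ_w × 0.400 = 3.924 kPa.
Total σ_h = 15.21 + 3.924 = 19.14 kPa.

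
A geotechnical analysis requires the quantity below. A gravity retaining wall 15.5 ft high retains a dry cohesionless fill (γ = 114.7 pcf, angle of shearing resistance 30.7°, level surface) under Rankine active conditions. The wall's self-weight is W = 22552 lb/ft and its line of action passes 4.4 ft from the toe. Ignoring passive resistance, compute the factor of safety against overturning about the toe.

4.30

K_a = tan²(45° − 30.7°/2) = 0.3240.
P_a = ½K_aγH² = 0.5×0.3240×114.7×15.5² = 4465 lb/ft, acting at H/3 = 5.167 ft above the base.
Overturning moment M_o = P_a × H/3 = 4465 × 5.167 = 23070.
Resisting moment M_r = W × 4.4 = 22552 × 4.4 = 99230.
FS_overturning = M_r/M_o = 99230/23070 = 4.302.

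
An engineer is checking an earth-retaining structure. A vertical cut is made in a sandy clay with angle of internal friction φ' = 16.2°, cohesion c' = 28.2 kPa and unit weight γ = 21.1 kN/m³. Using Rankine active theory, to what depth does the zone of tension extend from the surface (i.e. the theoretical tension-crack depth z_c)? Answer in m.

3.56 m

K_a = tan²(45° − 16.2°/2) = 0.5637; √K_a = 0.7508.
The active pressure is zero where K_a γ z = 2c√K_a, so z_c = 2c/(γ√K_a) = 2×28.2/(21.1×0.7508) = 3.560 m.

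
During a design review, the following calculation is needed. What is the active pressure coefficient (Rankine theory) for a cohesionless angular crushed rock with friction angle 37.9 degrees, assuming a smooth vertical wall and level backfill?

K_a = tan²(45° − φ/2) = tan²(26.05°) = 0.2389.

0.239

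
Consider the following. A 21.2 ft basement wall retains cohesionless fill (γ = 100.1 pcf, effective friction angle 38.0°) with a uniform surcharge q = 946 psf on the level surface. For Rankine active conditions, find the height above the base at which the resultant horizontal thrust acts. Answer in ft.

K_a = 0.2379.
Triangular part P₁ = ½K_aγH² = 5351 at H/3 = 7.067 ft; rectangular part P₂ = K_a q H = 4771 at H/2 = 10.60 ft.
ȳ = (P₁·7.067 + P₂·10.60)/(P₁+P₂) = 8.732 ft.

8.73 ft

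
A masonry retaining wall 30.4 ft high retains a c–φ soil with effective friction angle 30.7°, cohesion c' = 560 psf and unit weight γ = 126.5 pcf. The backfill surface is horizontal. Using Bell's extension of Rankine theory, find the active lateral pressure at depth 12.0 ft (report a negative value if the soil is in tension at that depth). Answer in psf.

K_a = (1 − sin φ)/(1 + sin φ) = 0.3240.
σ_a = K_a γ z − 2c√K_a = 0.3240×126.5×12.0 − 2×560×0.5692 = -145.7 psf.

-146 psf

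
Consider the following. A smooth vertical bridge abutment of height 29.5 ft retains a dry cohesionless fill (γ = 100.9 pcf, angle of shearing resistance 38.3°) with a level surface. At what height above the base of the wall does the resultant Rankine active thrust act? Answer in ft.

K_a = 0.2347.
The pressure distribution is triangular, so the resultant acts at H/3 above the base = 29.5/3 = 9.833 ft.

9.83 ft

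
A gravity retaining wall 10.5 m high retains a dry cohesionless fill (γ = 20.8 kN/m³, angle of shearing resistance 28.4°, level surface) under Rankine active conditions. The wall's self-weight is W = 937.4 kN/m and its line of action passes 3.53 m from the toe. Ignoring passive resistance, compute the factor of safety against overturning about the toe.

2.32

K_a = tan²(45° − 28.4°/2) = 0.3554.
P_a = ½K_aγH² = 0.5×0.3554×20.8×10.5² = 407.5 kN/m, acting at H/3 = 3.500 m above the base.
Overturning moment M_o = P_a × H/3 = 407.5 × 3.500 = 1426.
Resisting moment M_r = W × 3.53 = 937.4 × 3.53 = 3309.
FS_overturning = M_r/M_o = 3309/1426 = 2.320.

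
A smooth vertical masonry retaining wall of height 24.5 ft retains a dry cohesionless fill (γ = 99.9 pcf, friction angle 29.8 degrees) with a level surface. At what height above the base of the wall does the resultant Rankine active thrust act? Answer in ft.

8.17 ft

K_a = 0.3360.
The pressure distribution is triangular, so the resultant acts at H/3 above the base = 24.5/3 = 8.167 ft.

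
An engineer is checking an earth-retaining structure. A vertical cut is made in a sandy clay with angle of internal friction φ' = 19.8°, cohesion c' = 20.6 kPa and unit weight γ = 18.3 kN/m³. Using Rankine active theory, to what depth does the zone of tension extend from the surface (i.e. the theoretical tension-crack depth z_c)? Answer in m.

3.20 m

K_a = tan²(45° − 19.8°/2) = 0.4939; √K_a = 0.7028.
The active pressure is zero where K_a γ z = 2c√K_a, so z_c = 2c/(γ√K_a) = 2×20.6/(18.3×0.7028) = 3.203 m.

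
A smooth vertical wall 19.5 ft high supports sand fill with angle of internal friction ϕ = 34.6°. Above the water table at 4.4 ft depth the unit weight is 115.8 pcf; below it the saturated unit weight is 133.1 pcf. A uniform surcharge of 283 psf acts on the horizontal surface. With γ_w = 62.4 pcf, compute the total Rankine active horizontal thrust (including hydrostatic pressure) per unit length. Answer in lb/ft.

K_a = tan²(45° − φ/2) = 0.2756.
γ' = 133.1 − 62.4 = 70.70 pcf. h₂ = H − d_w = 15.1 ft.
σ'_h: at surface K_a·q = 78.01; at WT K_a(q+γd_w) = 218.4; at base K_a(q+γd_w+γ'h₂) = 512.7 psf.
P₁ = ½(78.01+218.4)×4.4 = 652.2; P₂ = ½(218.4+512.7)×15.1 = 5520; P_w = ½γ_w h₂² = 7114.
Total = 652.2+5520+7114 = 13290 lb/ft.

13300 lb/ft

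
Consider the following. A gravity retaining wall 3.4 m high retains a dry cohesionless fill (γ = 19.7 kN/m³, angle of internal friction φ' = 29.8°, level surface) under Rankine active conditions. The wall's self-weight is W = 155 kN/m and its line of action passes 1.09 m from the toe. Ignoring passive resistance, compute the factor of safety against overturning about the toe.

K_a = tan²(45° − 29.8°/2) = 0.3360.
P_a = ½K_aγH² = 0.5×0.3360×19.7×3.4² = 38.26 kN/m, acting at H/3 = 1.133 m above the base.
Overturning moment M_o = P_a × H/3 = 38.26 × 1.133 = 43.36.
Resisting moment M_r = W × 1.09 = 155 × 1.09 = 169.0.
FS_overturning = M_r/M_o = 169.0/43.36 = 3.896.

3.90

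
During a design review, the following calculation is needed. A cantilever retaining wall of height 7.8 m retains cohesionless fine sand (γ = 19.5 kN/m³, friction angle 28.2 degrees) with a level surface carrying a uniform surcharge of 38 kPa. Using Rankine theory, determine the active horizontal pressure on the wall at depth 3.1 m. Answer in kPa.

35.3 kPa

K_a = (1 − sin φ)/(1 + sin φ) = 0.3582.
σ_v = γz + q = 19.5 × 3.1 + 38 = 98.45 kPa.
σ_h = K_a σ_v = 0.3582 × 98.45 = 35.26 kPa.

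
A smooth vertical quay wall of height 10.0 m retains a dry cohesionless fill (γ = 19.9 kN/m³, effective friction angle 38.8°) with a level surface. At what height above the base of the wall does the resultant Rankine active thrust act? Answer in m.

3.33 m

K_a = 0.2296.
The pressure distribution is triangular, so the resultant acts at H/3 above the base = 10.0/3 = 3.333 m.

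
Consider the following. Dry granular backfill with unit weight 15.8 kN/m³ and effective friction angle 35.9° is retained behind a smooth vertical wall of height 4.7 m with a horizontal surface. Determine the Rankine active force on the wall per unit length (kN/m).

45.5 kN/m

K_a = tan²(45° − φ/2) = 0.2607.
P_a = ½ K_a γ H² = 0.5 × 0.2607 × 15.8 × 4.7² = 45.50 kN/m.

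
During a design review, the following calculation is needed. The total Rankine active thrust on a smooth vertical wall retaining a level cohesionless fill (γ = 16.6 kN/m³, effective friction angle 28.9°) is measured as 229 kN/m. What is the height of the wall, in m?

8.90 m

K_a = 0.3484. P_a = ½ K_a γ H² ⇒ H = √(2P_a/(K_a γ)).
H = √(2×229/(0.3484×16.6)) = 8.899 m.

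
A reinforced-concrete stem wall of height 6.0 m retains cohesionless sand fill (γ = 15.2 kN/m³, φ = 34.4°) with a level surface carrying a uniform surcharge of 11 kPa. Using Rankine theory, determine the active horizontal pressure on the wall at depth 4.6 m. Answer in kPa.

22.5 kPa

K_a = (1 − sin φ)/(1 + sin φ) = 0.2780.
σ_v = γz + q = 15.2 × 4.6 + 11 = 80.92 kPa.
σ_h = K_a σ_v = 0.2780 × 80.92 = 22.49 kPa.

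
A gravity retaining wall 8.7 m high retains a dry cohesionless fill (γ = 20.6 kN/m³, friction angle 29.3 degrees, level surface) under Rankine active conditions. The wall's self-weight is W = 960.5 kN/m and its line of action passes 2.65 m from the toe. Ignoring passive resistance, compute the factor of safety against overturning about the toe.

3.28

K_a = tan²(45° − 29.3°/2) = 0.3428.
P_a = ½K_aγH² = 0.5×0.3428×20.6×8.7² = 267.3 kN/m, acting at H/3 = 2.900 m above the base.
Overturning moment M_o = P_a × H/3 = 267.3 × 2.900 = 775.1.
Resisting moment M_r = W × 2.65 = 960.5 × 2.65 = 2545.
FS_overturning = M_r/M_o = 2545/775.1 = 3.284.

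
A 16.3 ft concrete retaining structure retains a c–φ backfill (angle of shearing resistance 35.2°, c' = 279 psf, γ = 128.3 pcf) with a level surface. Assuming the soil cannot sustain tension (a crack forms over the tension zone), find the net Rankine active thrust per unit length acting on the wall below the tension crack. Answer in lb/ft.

1080 lb/ft

K_a = 0.2687; √K_a = 0.5184.
Tension-crack depth z_c = 2c/(γ√K_a) = 2×279/(128.3×0.5184) = 8.390 ft.
σ_a at base = K_a γ H − 2c√K_a = 0.2687×128.3×16.3 − 2×279×0.5184 = 272.7 psf.
P_a = ½ × 272.7 × (H − z_c) = 0.5×272.7×7.910 = 1078 lb/ft.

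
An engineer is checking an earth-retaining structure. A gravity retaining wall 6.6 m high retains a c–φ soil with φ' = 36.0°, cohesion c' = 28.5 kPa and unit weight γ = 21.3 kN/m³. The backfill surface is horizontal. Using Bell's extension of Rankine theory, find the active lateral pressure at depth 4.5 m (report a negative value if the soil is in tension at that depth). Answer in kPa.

K_a = (1 − sin φ)/(1 + sin φ) = 0.2596.
σ_a = K_a γ z − 2c√K_a = 0.2596×21.3×4.5 − 2×28.5×0.5095 = -4.159 kPa.

-4.16 kPa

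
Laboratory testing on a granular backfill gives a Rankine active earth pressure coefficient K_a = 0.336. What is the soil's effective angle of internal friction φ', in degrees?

K_a = tan²(45° − φ/2) ⇒ 45° − φ/2 = arctan(√0.336) = 30.10°.
φ = 2(45° − 30.10°) = 29.80°.

29.8°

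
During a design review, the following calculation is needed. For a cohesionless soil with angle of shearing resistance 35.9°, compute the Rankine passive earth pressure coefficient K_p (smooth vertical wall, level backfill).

K_p = (1 + sin φ)/(1 − sin φ) = tan²(45° + 35.9°/2) = 3.835.

3.84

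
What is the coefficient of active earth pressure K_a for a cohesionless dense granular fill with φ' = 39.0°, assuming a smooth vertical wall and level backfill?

0.228

K_a = (1 − sin φ)/(1 + sin φ) = (1 − sin 39.0°)/(1 + sin 39.0°) = 0.2275.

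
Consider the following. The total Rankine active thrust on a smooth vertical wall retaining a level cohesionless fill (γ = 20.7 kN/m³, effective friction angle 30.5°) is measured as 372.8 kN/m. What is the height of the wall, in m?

K_a = 0.3267. P_a = ½ K_a γ H² ⇒ H = √(2P_a/(K_a γ)).
H = √(2×372.8/(0.3267×20.7)) = 10.50 m.

10.5 m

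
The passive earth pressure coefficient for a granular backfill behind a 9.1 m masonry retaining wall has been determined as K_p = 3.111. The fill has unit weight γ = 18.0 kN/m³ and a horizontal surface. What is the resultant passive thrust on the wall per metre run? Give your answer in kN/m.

P = ½ K_p γ H² = 0.5 × 3.111 × 18.0 × 9.1² = 2319 kN/m.

2320 kN/m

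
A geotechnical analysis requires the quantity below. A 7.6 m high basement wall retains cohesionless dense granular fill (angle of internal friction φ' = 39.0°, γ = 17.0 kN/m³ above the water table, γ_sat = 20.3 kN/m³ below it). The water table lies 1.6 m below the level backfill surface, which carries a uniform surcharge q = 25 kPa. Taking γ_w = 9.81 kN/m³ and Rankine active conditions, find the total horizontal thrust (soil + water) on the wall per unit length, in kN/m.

305 kN/m

K_a = tan²(45° − φ/2) = 0.2275.
γ' = 20.3 − 9.81 = 10.49 kN/m³. h₂ = H − d_w = 6.0 m.
σ'_h: at surface K_a·q = 5.688; at WT K_a(q+γd_w) = 11.88; at base K_a(q+γd_w+γ'h₂) = 26.20 kPa.
P₁ = ½(5.688+11.88)×1.6 = 14.05; P₂ = ½(11.88+26.20)×6.0 = 114.2; P_w = ½γ_w h₂² = 176.6.
Total = 14.05+114.2+176.6 = 304.8 kN/m.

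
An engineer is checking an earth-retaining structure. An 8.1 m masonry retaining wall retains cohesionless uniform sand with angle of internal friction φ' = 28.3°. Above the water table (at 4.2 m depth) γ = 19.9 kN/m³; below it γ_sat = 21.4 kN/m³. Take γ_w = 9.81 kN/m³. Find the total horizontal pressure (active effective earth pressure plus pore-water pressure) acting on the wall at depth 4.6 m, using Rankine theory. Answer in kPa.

K_a = (1 − sin φ)/(1 + sin φ) = 0.3568.
γ' = 21.4 − 9.81 = 11.59 kN/m³.
Effective vertical stress at 4.6 m: σ'_v = 19.9×4.2 + 11.59×0.400 = 88.22 kPa.
σ'_h = K_a σ'_v = 0.3568 × 88.22 = 31.47 kPa; u = γ_w × 0.400 = 3.924 kPa.
Total σ_h = 31.47 + 3.924 = 35.40 kPa.

35.4 kPa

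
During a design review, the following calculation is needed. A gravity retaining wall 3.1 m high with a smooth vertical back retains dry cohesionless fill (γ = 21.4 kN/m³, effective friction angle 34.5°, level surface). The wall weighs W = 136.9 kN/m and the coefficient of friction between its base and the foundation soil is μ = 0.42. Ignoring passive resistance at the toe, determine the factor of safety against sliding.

2.02

K_a = tan²(45° − 34.5°/2) = 0.2768.
P_a = ½K_aγH² = 0.5×0.2768×21.4×3.1² = 28.46 kN/m, acting at H/3 = 1.033 m above the base.
FS_sliding = μW / P_a = 0.42×136.9 / 28.46 = 2.020.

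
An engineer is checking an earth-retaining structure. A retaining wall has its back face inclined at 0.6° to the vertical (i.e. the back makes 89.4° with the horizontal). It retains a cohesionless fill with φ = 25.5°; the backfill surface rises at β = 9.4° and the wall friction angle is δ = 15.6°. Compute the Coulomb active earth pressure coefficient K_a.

0.414

K_a = sin²(α+φ) / [sin²α · sin(α−δ) · (1 + √{sin(φ+δ)sin(φ−β) / (sin(α−δ)sin(α+β))})²].
With α = 89.4°, φ = 25.5°, δ = 15.6°, β = 9.4°: K_a = 0.4142.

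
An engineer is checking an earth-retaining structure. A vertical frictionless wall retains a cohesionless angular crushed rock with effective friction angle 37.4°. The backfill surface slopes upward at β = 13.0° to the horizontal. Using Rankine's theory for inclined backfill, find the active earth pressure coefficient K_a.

K_a = cos β · (cos β − √(cos²β − cos²φ)) / (cos β + √(cos²β − cos²φ)).
cos β = 0.9744, cos φ = 0.7944, √(cos²β − cos²φ) = 0.5642.
K_a = 0.9744 × (0.9744 − 0.5642)/(0.9744 + 0.5642) = 0.2598.

0.260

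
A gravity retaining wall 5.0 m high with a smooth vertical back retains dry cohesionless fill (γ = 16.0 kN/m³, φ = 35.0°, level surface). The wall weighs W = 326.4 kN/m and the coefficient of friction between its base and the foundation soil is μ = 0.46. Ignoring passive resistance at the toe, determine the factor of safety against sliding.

K_a = tan²(45° − 35.0°/2) = 0.2710.
P_a = ½K_aγH² = 0.5×0.2710×16.0×5.0² = 54.20 kN/m, acting at H/3 = 1.667 m above the base.
FS_sliding = μW / P_a = 0.46×326.4 / 54.20 = 2.770.

2.77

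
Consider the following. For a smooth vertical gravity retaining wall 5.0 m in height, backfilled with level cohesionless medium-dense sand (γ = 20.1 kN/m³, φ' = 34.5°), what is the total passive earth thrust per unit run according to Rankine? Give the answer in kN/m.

K_p = tan²(45° + φ/2) = 3.613.
P_p = ½ K_p γ H² = 0.5 × 3.613 × 20.1 × 5.0² = 907.7 kN/m.

908 kN/m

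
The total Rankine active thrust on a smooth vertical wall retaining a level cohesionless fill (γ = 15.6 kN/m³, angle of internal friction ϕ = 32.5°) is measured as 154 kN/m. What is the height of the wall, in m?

K_a = 0.3010. P_a = ½ K_a γ H² ⇒ H = √(2P_a/(K_a γ)).
H = √(2×154/(0.3010×15.6)) = 8.099 m.

8.10 m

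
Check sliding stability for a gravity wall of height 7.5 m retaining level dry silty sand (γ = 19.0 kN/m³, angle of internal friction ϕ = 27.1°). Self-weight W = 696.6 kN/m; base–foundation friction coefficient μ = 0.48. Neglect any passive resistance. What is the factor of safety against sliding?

1.67

K_a = tan²(45° − 27.1°/2) = 0.3741.
P_a = ½K_aγH² = 0.5×0.3741×19.0×7.5² = 199.9 kN/m, acting at H/3 = 2.500 m above the base.
FS_sliding = μW / P_a = 0.48×696.6 / 199.9 = 1.673.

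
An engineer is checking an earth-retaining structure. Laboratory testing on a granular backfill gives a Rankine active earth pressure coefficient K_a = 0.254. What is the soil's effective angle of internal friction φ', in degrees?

36.5°

K_a = tan²(45° − φ/2) ⇒ 45° − φ/2 = arctan(√0.254) = 26.75°.
φ = 2(45° − 26.75°) = 36.51°.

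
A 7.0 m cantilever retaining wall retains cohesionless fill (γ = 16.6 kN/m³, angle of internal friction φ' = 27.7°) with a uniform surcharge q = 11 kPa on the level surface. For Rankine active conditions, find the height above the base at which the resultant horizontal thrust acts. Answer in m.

K_a = 0.3653.
Triangular part P₁ = ½K_aγH² = 148.6 at H/3 = 2.333 m; rectangular part P₂ = K_a q H = 28.13 at H/2 = 3.500 m.
ȳ = (P₁·2.333 + P₂·3.500)/(P₁+P₂) = 2.519 m.

2.52 m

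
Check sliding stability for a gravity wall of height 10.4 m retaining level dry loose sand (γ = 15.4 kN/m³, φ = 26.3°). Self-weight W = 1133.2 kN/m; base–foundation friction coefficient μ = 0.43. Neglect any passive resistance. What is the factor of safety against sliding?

K_a = tan²(45° − 26.3°/2) = 0.3859.
P_a = ½K_aγH² = 0.5×0.3859×15.4×10.4² = 321.4 kN/m, acting at H/3 = 3.467 m above the base.
FS_sliding = μW / P_a = 0.43×1133.2 / 321.4 = 1.516.

1.52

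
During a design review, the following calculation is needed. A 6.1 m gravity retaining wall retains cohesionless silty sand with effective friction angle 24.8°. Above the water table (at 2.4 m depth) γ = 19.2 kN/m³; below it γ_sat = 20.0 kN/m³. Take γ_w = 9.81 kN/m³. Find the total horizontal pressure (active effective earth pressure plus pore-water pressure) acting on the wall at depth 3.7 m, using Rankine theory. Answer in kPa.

K_a = (1 − sin φ)/(1 + sin φ) = 0.4090.
γ' = 20.0 − 9.81 = 10.19 kN/m³.
Effective vertical stress at 3.7 m: σ'_v = 19.2×2.4 + 10.19×1.30 = 59.33 kPa.
σ'_h = K_a σ'_v = 0.4090 × 59.33 = 24.26 kPa; u = γ_w × 1.30 = 12.75 kPa.
Total σ_h = 24.26 + 12.75 = 37.02 kPa.

37.0 kPa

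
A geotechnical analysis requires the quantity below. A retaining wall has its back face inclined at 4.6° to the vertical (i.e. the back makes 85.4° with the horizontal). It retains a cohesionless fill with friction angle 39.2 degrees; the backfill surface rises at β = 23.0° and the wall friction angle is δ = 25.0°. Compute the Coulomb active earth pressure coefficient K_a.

K_a = sin²(α+φ) / [sin²α · sin(α−δ) · (1 + √{sin(φ+δ)sin(φ−β) / (sin(α−δ)sin(α+β))})²].
With α = 85.4°, φ = 39.2°, δ = 25.0°, β = 23.0°: K_a = 0.3257.

0.326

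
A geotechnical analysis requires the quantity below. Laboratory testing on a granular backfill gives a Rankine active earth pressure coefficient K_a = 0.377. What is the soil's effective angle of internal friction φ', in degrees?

K_a = tan²(45° − φ/2) ⇒ 45° − φ/2 = arctan(√0.377) = 31.55°.
φ = 2(45° − 31.55°) = 26.90°.

26.9°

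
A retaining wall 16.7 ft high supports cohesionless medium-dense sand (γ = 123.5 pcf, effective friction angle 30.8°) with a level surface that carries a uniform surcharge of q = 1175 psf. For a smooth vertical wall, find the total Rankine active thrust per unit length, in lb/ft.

K_a = tan²(45° − φ/2) = 0.3227.
Soil triangle: ½ K_a γ H² = 0.5×0.3227×123.5×16.7² = 5558 lb/ft.
Surcharge rectangle: K_a q H = 0.3227×1175×16.7 = 6332 lb/ft.
Total = 5558 + 6332 = 11890 lb/ft.

11900 lb/ft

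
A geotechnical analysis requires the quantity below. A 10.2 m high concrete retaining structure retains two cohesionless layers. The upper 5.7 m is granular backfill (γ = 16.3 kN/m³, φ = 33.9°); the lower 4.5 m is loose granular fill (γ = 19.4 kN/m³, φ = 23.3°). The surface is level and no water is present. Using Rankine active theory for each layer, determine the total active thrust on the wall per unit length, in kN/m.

K_a1 = tan²(45°−33.9°/2) = 0.2839; K_a2 = tan²(45°−23.3°/2) = 0.4331.
Layer 1: σ at base = K_a1 γ₁ h₁ = 26.38 kPa; P₁ = ½×26.38×5.7 = 75.18.
Layer 2: σ_v at top = γ₁h₁ = 92.91; σ_h top = K_a2×92.91 = 40.24; σ_h base = K_a2×(92.91+19.4×4.5) = 78.05.
P₂ = ½(40.24+78.05)×4.5 = 266.2. Total P_a = 75.18+266.2 = 341.3 kN/m.

341 kN/m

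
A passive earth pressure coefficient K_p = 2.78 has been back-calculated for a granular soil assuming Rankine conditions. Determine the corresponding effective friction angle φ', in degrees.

28.1°

K_p = (1+sin φ)/(1−sin φ) ⇒ sin φ = (K_p − 1)/(K_p + 1) = 0.4709.
φ = arcsin(0.4709) = 28.09°.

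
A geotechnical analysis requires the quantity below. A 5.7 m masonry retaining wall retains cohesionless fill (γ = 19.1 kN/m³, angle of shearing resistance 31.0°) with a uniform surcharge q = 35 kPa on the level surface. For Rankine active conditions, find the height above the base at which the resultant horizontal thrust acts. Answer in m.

2.27 m

K_a = 0.3201.
Triangular part P₁ = ½K_aγH² = 99.32 at H/3 = 1.900 m; rectangular part P₂ = K_a q H = 63.86 at H/2 = 2.850 m.
ȳ = (P₁·1.900 + P₂·2.850)/(P₁+P₂) = 2.272 m.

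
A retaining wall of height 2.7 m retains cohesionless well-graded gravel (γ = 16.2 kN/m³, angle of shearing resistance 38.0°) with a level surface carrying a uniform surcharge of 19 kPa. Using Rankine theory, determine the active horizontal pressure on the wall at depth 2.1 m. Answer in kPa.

12.6 kPa

K_a = (1 − sin φ)/(1 + sin φ) = 0.2379.
σ_v = γz + q = 16.2 × 2.1 + 19 = 53.02 kPa.
σ_h = K_a σ_v = 0.2379 × 53.02 = 12.61 kPa.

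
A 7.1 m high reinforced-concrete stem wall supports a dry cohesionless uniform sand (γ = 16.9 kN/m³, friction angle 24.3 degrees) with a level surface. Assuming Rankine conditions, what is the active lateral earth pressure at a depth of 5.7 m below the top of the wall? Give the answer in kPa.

40.2 kPa

K_a = (1 − sin φ)/(1 + sin φ) = 0.4169.
σ_h = K_a γ z = 0.4169 × 16.9 × 5.7 = 40.16 kPa.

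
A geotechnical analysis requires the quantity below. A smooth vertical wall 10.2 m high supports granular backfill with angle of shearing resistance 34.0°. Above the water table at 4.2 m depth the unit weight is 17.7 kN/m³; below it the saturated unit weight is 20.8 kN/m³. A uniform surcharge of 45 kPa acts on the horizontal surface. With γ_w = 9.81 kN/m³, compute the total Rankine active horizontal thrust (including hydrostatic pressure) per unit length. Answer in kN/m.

K_a = tan²(45° − φ/2) = 0.2827.
γ' = 20.8 − 9.81 = 10.99 kN/m³. h₂ = H − d_w = 6.0 m.
σ'_h: at surface K_a·q = 12.72; at WT K_a(q+γd_w) = 33.74; at base K_a(q+γd_w+γ'h₂) = 52.38 kPa.
P₁ = ½(12.72+33.74)×4.2 = 97.57; P₂ = ½(33.74+52.38)×6.0 = 258.4; P_w = ½γ_w h₂² = 176.6.
Total = 97.57+258.4+176.6 = 532.5 kN/m.

533 kN/m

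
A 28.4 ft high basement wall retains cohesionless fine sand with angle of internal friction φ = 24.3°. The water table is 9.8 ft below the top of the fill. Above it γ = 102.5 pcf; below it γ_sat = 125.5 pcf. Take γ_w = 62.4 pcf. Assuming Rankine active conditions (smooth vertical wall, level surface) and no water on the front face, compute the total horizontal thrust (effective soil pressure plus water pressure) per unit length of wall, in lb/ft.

25200 lb/ft

K_a = tan²(45° − φ/2) = 0.4169.
γ' = 125.5 − 62.4 = 63.10 pcf. Depth below WT = 18.6 ft.
σ'_h at WT = K_a γ d_w = 418.8 psf; at base = 418.8 + K_a γ' × 18.6 = 908.1 psf.
P₁ (0–9.8 ft) = ½×418.8×9.8 = 2052. P₂ (9.8–28.4 ft) = ½(418.8+908.1)×18.6 = 12340.
P_w = ½ γ_w h₂² = 0.5×62.4×18.6² = 10790. Total = 2052+12340+10790 = 25190 lb/ft.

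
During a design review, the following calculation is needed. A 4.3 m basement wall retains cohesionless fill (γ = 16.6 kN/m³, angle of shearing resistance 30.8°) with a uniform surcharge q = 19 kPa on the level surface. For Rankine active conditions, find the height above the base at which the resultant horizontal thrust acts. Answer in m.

K_a = 0.3227.
Triangular part P₁ = ½K_aγH² = 49.53 at H/3 = 1.433 m; rectangular part P₂ = K_a q H = 26.37 at H/2 = 2.150 m.
ȳ = (P₁·1.433 + P₂·2.150)/(P₁+P₂) = 1.682 m.

1.68 m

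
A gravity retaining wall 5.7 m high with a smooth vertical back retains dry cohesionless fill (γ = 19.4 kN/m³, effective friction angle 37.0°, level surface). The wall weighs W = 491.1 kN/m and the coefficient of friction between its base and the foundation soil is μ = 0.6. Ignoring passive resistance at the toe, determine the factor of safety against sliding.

3.76

K_a = tan²(45° − 37.0°/2) = 0.2486.
P_a = ½K_aγH² = 0.5×0.2486×19.4×5.7² = 78.34 kN/m, acting at H/3 = 1.900 m above the base.
FS_sliding = μW / P_a = 0.6×491.1 / 78.34 = 3.761.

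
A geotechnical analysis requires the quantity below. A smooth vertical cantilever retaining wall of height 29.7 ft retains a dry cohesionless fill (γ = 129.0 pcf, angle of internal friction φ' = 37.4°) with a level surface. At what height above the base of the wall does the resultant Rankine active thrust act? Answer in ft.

K_a = 0.2443.
The pressure distribution is triangular, so the resultant acts at H/3 above the base = 29.7/3 = 9.900 ft.

9.90 ft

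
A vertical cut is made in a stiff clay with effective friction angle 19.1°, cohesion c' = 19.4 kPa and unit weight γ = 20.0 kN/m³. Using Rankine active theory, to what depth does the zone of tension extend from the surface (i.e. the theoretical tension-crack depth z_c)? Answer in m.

2.72 m

K_a = tan²(45° − 19.1°/2) = 0.5069; √K_a = 0.7120.
The active pressure is zero where K_a γ z = 2c√K_a, so z_c = 2c/(γ√K_a) = 2×19.4/(20.0×0.7120) = 2.725 m.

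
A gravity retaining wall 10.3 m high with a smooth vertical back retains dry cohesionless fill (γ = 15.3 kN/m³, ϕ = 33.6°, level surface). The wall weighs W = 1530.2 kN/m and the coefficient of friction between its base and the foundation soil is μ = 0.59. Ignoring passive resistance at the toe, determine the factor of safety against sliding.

K_a = tan²(45° − 33.6°/2) = 0.2875.
P_a = ½K_aγH² = 0.5×0.2875×15.3×10.3² = 233.3 kN/m, acting at H/3 = 3.433 m above the base.
FS_sliding = μW / P_a = 0.59×1530.2 / 233.3 = 3.869.

3.87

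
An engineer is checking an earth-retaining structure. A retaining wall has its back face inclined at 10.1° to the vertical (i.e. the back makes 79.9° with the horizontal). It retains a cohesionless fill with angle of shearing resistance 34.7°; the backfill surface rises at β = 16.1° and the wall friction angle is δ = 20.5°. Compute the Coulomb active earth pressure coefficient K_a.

0.411

K_a = sin²(α+φ) / [sin²α · sin(α−δ) · (1 + √{sin(φ+δ)sin(φ−β) / (sin(α−δ)sin(α+β))})²].
With α = 79.9°, φ = 34.7°, δ = 20.5°, β = 16.1°: K_a = 0.4108.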